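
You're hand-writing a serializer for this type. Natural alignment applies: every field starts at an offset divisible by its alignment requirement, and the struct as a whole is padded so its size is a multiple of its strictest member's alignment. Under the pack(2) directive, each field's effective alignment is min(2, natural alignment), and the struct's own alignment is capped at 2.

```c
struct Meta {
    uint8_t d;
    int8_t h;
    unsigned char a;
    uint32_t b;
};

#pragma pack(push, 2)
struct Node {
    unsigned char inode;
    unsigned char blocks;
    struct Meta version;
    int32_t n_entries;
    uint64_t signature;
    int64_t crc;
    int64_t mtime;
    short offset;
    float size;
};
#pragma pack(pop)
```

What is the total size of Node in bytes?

Meta: 0..1  d  (1B, 1-aligned); 1..2  h  (1B, 1-aligned); 2..3  a  (1B, 1-aligned); 3..4  -- padding (1B); 4..8  b  (4B, 4-aligned); sizeof = 8, alignof = 4
0..1  inode  (1B, 1-aligned)
1..2  blocks  (1B, 1-aligned)
2..10  version  (8B, 2-aligned)
10..14  n_entries  (4B, 2-aligned)
14..22  signature  (8B, 2-aligned)
22..30  crc  (8B, 2-aligned)
30..38  mtime  (8B, 2-aligned)
38..40  offset  (2B, 2-aligned)
40..44  size  (4B, 2-aligned)
sizeof = 44, alignof = 2

44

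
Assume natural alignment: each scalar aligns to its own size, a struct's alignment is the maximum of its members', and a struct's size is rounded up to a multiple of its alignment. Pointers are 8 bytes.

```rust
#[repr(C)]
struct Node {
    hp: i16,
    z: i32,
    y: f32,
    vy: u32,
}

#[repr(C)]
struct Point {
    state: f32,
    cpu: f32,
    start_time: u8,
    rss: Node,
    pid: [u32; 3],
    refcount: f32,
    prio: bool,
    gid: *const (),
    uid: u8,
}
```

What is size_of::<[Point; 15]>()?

Node: 0..2  hp  (2B, 2-aligned); 2..4  -- padding (2B); 4..8  z  (4B, 4-aligned); 8..12  y  (4B, 4-aligned); 12..16  vy  (4B, 4-aligned); sizeof = 16, alignof = 4
0..4  state  (4B, 4-aligned)
4..8  cpu  (4B, 4-aligned)
8..9  start_time  (1B, 1-aligned)
9..12  -- padding (3B)
12..28  rss  (16B, 4-aligned)
28..40  pid  (12B, 4-aligned)
40..44  refcount  (4B, 4-aligned)
44..45  prio  (1B, 1-aligned)
45..48  -- padding (3B)
48..56  gid  (8B, 8-aligned)
56..57  uid  (1B, 1-aligned)
57..64  -- tail padding (7B)
sizeof = 64, alignof = 8
array of 15: 15 × 64 = 960

960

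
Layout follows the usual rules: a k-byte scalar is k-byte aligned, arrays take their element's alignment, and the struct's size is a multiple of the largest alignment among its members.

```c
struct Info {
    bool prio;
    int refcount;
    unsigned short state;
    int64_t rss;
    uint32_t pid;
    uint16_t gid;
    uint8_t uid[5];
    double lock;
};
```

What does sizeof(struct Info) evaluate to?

prio at 0 (size 1, align 1) → ends 1
pad 3 to align 4 for refcount
refcount at 4 (size 4, align 4) → ends 8
state at 8 (size 2, align 2) → ends 10
pad 6 to align 8 for rss
rss at 16 (size 8, align 8) → ends 24
pid at 24 (size 4, align 4) → ends 28
gid at 28 (size 2, align 2) → ends 30
uid at 30 (size 5, align 1) → ends 35
pad 5 to align 8 for lock
lock at 40 (size 8, align 8) → ends 48
total 48 bytes, alignment 8

48 bytes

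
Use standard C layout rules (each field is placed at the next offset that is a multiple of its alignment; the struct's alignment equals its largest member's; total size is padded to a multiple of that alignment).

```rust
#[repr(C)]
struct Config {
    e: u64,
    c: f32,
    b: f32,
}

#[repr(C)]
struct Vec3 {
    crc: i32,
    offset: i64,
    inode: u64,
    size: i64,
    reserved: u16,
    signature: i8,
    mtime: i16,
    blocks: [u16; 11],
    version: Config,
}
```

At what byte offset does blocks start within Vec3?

Config: e at 0 (size 8, align 8) → ends 8; c at 8 (size 4, align 4) → ends 12; b at 12 (size 4, align 4) → ends 16; total 16 bytes, alignment 8
crc at 0 (size 4, align 4) → ends 4
pad 4 to align 8 for offset
offset at 8 (size 8, align 8) → ends 16
inode at 16 (size 8, align 8) → ends 24
size at 24 (size 8, align 8) → ends 32
reserved at 32 (size 2, align 2) → ends 34
signature at 34 (size 1, align 1) → ends 35
pad 1 to align 2 for mtime
mtime at 36 (size 2, align 2) → ends 38
blocks at 38 (size 22, align 2) → ends 60

38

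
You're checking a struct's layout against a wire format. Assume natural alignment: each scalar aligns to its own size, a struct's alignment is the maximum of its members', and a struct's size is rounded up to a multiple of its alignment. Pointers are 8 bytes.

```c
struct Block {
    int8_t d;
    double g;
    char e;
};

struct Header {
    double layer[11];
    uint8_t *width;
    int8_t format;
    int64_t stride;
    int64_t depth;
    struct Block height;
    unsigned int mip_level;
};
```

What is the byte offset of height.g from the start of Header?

Block: 0..1  d  (1B, 1-aligned); 1..8  -- padding (7B); 8..16  g  (8B, 8-aligned); 16..17  e  (1B, 1-aligned); 17..24  -- tail padding (7B); sizeof = 24, alignof = 8
0..88  layer  (88B, 8-aligned)
88..96  width  (8B, 8-aligned)
96..97  format  (1B, 1-aligned)
97..104  -- padding (7B)
104..112  stride  (8B, 8-aligned)
112..120  depth  (8B, 8-aligned)
120..144  height  (24B, 8-aligned)
within Block: g at 8
120 + 8 = 128

128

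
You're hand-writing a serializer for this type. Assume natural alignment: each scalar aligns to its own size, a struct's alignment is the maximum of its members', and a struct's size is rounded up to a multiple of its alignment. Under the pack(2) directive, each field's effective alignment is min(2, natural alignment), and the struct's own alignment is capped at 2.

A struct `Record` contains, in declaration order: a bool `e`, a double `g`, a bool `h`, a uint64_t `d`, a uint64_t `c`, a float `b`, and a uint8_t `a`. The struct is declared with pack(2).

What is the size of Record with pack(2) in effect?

@0: e [1B, align 1] → 1
+1 pad (align 2)
@2: g [8B, align 2] → 10
@10: h [1B, align 1] → 11
+1 pad (align 2)
@12: d [8B, align 2] → 20
@20: c [8B, align 2] → 28
@28: b [4B, align 2] → 32
@32: a [1B, align 1] → 33
+1 tail pad (align 2)
size 34, align 2

34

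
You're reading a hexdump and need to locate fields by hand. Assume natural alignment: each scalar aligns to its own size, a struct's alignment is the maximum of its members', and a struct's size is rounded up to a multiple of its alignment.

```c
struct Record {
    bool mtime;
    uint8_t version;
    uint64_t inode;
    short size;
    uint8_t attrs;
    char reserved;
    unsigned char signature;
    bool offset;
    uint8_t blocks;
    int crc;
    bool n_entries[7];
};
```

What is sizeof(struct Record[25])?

@0: mtime [1B, align 1] → 1
@1: version [1B, align 1] → 2
+6 pad (align 8)
@8: inode [8B, align 8] → 16
@16: size [2B, align 2] → 18
@18: attrs [1B, align 1] → 19
@19: reserved [1B, align 1] → 20
@20: signature [1B, align 1] → 21
@21: offset [1B, align 1] → 22
@22: blocks [1B, align 1] → 23
+1 pad (align 4)
@24: crc [4B, align 4] → 28
@28: n_entries [7B, align 1] → 35
+5 tail pad (align 8)
size 40, align 8
array of 25: 25 × 40 = 1000

1000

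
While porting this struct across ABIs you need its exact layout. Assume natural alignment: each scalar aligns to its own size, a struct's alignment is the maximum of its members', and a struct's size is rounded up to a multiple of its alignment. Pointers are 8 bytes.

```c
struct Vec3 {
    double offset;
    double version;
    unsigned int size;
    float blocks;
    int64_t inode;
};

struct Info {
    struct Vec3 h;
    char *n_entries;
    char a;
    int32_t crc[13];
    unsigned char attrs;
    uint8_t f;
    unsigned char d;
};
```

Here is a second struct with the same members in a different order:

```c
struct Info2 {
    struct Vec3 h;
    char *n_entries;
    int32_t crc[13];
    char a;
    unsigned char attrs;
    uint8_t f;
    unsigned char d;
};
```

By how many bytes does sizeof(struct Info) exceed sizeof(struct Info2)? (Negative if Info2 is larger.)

8

Vec3: offset at 0 (size 8, align 8) → ends 8; version at 8 (size 8, align 8) → ends 16; size at 16 (size 4, align 4) → ends 20; blocks at 20 (size 4, align 4) → ends 24; inode at 24 (size 8, align 8) → ends 32; total 32 bytes, alignment 8
h at 0 (size 32, align 8) → ends 32
n_entries at 32 (size 8, align 8) → ends 40
a at 40 (size 1, align 1) → ends 41
pad 3 to align 4 for crc
crc at 44 (size 52, align 4) → ends 96
attrs at 96 (size 1, align 1) → ends 97
f at 97 (size 1, align 1) → ends 98
d at 98 (size 1, align 1) → ends 99
tail pad 5 to reach multiple of 8
total 104 bytes, alignment 8
— Info2 —
h at 0 (size 32, align 8) → ends 32
n_entries at 32 (size 8, align 8) → ends 40
crc at 40 (size 52, align 4) → ends 92
a at 92 (size 1, align 1) → ends 93
attrs at 93 (size 1, align 1) → ends 94
f at 94 (size 1, align 1) → ends 95
d at 95 (size 1, align 1) → ends 96
total 96 bytes, alignment 8
104 − 96 = 8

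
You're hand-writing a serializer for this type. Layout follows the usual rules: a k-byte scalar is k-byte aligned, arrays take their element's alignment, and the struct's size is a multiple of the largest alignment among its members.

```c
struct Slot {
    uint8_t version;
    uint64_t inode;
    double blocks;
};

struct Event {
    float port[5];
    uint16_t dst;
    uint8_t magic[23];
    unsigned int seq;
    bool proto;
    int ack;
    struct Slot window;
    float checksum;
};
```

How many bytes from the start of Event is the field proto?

Slot: @0: version [1B, align 1] → 1; +7 pad (align 8); @8: inode [8B, align 8] → 16; @16: blocks [8B, align 8] → 24; size 24, align 8
@0: port [20B, align 4] → 20
@20: dst [2B, align 2] → 22
@22: magic [23B, align 1] → 45
+3 pad (align 4)
@48: seq [4B, align 4] → 52
@52: proto [1B, align 1] → 53

52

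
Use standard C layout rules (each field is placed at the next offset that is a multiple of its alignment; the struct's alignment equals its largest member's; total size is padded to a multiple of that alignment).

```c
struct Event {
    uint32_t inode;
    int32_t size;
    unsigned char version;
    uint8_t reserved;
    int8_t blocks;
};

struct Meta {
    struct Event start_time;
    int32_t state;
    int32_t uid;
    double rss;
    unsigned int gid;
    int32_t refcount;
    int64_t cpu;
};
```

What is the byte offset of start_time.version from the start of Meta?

Event: @0: inode [4B, align 4] → 4; @4: size [4B, align 4] → 8; @8: version [1B, align 1] → 9; @9: reserved [1B, align 1] → 10; @10: blocks [1B, align 1] → 11; +1 tail pad (align 4); size 12, align 4
@0: start_time [12B, align 4] → 12
within Event: version at 8
0 + 8 = 8

8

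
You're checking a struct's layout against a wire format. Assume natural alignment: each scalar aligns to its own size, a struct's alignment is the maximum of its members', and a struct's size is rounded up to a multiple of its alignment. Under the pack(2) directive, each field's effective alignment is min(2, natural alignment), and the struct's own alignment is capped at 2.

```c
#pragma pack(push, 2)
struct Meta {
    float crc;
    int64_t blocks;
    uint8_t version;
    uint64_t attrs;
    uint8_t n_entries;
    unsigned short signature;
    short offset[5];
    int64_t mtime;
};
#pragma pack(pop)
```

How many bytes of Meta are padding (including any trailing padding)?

crc at 0 (size 4, align 2) → ends 4
blocks at 4 (size 8, align 2) → ends 12
version at 12 (size 1, align 1) → ends 13
pad 1 to align 2 for attrs
attrs at 14 (size 8, align 2) → ends 22
n_entries at 22 (size 1, align 1) → ends 23
pad 1 to align 2 for signature
signature at 24 (size 2, align 2) → ends 26
offset at 26 (size 10, align 2) → ends 36
mtime at 36 (size 8, align 2) → ends 44
total 44 bytes, alignment 2
data bytes 42, size 44 → padding 2

2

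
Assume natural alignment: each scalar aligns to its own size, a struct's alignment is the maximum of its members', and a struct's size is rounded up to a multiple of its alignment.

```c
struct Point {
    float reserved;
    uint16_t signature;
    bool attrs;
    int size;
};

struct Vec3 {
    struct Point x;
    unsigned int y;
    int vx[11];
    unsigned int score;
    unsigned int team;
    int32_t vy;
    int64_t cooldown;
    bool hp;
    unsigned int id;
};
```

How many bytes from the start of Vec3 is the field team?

64

Point: 0..4  reserved  (4B, 4-aligned); 4..6  signature  (2B, 2-aligned); 6..7  attrs  (1B, 1-aligned); 7..8  -- padding (1B); 8..12  size  (4B, 4-aligned); sizeof = 12, alignof = 4
0..12  x  (12B, 4-aligned)
12..16  y  (4B, 4-aligned)
16..60  vx  (44B, 4-aligned)
60..64  score  (4B, 4-aligned)
64..68  team  (4B, 4-aligned)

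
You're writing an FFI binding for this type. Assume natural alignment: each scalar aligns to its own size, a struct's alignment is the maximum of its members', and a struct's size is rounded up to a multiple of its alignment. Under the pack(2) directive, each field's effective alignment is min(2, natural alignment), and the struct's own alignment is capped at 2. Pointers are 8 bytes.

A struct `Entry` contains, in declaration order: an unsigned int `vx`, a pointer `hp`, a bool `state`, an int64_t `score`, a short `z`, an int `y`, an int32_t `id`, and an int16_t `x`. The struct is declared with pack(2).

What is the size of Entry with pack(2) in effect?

0..4  vx  (4B, 2-aligned)
4..12  hp  (8B, 2-aligned)
12..13  state  (1B, 1-aligned)
13..14  -- padding (1B)
14..22  score  (8B, 2-aligned)
22..24  z  (2B, 2-aligned)
24..28  y  (4B, 2-aligned)
28..32  id  (4B, 2-aligned)
32..34  x  (2B, 2-aligned)
sizeof = 34, alignof = 2

34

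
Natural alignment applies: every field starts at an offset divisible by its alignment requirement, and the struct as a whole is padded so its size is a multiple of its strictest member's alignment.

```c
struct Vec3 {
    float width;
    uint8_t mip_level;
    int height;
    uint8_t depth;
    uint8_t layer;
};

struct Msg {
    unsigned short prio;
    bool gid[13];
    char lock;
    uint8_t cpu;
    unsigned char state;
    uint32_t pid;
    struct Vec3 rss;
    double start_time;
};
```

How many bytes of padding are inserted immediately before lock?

Vec3: 0..4  width  (4B, 4-aligned); 4..5  mip_level  (1B, 1-aligned); 5..8  -- padding (3B); 8..12  height  (4B, 4-aligned); 12..13  depth  (1B, 1-aligned); 13..14  layer  (1B, 1-aligned); 14..16  -- tail padding (2B); sizeof = 16, alignof = 4
0..2  prio  (2B, 2-aligned)
2..15  gid  (13B, 1-aligned)
15..16  lock  (1B, 1-aligned)

0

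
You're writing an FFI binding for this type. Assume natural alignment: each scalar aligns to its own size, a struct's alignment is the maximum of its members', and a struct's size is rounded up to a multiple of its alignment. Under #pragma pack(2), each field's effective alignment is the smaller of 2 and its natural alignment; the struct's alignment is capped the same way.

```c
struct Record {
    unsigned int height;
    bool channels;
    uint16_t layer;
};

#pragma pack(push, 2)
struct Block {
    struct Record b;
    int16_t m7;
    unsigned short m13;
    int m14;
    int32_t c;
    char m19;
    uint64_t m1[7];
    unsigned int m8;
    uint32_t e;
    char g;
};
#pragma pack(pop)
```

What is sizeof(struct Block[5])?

440

Record: 0..4  height  (4B, 4-aligned); 4..5  channels  (1B, 1-aligned); 5..6  -- padding (1B); 6..8  layer  (2B, 2-aligned); sizeof = 8, alignof = 4
0..8  b  (8B, 2-aligned)
8..10  m7  (2B, 2-aligned)
10..12  m13  (2B, 2-aligned)
12..16  m14  (4B, 2-aligned)
16..20  c  (4B, 2-aligned)
20..21  m19  (1B, 1-aligned)
21..22  -- padding (1B)
22..78  m1  (56B, 2-aligned)
78..82  m8  (4B, 2-aligned)
82..86  e  (4B, 2-aligned)
86..87  g  (1B, 1-aligned)
87..88  -- tail padding (1B)
sizeof = 88, alignof = 2
array of 5: 5 × 88 = 440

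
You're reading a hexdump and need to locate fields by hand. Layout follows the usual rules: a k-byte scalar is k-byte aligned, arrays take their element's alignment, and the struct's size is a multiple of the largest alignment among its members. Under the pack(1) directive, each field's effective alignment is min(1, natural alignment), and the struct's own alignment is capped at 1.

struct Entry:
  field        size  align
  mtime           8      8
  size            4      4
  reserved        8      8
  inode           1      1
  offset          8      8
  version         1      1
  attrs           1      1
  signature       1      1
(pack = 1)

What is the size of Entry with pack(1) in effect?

@0: mtime [8B, align 1] → 8
@8: size [4B, align 1] → 12
@12: reserved [8B, align 1] → 20
@20: inode [1B, align 1] → 21
@21: offset [8B, align 1] → 29
@29: version [1B, align 1] → 30
@30: attrs [1B, align 1] → 31
@31: signature [1B, align 1] → 32
size 32, align 1

32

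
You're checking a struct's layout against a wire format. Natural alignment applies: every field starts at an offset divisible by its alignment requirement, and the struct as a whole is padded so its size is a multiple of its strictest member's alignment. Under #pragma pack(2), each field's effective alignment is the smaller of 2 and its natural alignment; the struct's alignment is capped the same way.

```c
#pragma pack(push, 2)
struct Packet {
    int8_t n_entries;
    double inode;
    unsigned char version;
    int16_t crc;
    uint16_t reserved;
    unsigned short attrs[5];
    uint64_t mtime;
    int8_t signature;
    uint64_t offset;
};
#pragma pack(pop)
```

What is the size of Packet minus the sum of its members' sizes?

3

@0: n_entries [1B, align 1] → 1
+1 pad (align 2)
@2: inode [8B, align 2] → 10
@10: version [1B, align 1] → 11
+1 pad (align 2)
@12: crc [2B, align 2] → 14
@14: reserved [2B, align 2] → 16
@16: attrs [10B, align 2] → 26
@26: mtime [8B, align 2] → 34
@34: signature [1B, align 1] → 35
+1 pad (align 2)
@36: offset [8B, align 2] → 44
size 44, align 2
data bytes 41, size 44 → padding 3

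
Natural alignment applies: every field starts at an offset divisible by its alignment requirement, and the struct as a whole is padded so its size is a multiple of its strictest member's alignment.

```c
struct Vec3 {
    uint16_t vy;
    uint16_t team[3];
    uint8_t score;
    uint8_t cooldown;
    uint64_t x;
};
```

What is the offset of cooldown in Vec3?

vy at 0 (size 2, align 2) → ends 2
team at 2 (size 6, align 2) → ends 8
score at 8 (size 1, align 1) → ends 9
cooldown at 9 (size 1, align 1) → ends 10

9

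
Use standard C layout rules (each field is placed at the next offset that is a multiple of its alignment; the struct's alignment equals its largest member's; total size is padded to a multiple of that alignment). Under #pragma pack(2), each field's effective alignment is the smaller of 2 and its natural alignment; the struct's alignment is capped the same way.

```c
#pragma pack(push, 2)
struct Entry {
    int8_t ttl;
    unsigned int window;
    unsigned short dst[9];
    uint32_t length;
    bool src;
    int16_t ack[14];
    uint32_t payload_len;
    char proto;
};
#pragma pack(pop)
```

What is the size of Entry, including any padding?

ttl at 0 (size 1, align 1) → ends 1
pad 1 to align 2 for window
window at 2 (size 4, align 2) → ends 6
dst at 6 (size 18, align 2) → ends 24
length at 24 (size 4, align 2) → ends 28
src at 28 (size 1, align 1) → ends 29
pad 1 to align 2 for ack
ack at 30 (size 28, align 2) → ends 58
payload_len at 58 (size 4, align 2) → ends 62
proto at 62 (size 1, align 1) → ends 63
tail pad 1 to reach multiple of 2
total 64 bytes, alignment 2

64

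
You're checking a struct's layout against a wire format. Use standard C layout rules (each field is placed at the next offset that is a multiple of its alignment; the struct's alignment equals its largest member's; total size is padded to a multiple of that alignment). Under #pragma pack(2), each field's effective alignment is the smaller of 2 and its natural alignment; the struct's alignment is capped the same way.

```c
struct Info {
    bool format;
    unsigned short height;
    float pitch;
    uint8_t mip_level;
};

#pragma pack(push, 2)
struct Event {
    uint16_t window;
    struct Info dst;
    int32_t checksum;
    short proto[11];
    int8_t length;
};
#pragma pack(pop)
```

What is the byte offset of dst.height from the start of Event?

Info: format at 0 (size 1, align 1) → ends 1; pad 1 to align 2 for height; height at 2 (size 2, align 2) → ends 4; pitch at 4 (size 4, align 4) → ends 8; mip_level at 8 (size 1, align 1) → ends 9; tail pad 3 to reach multiple of 4; total 12 bytes, alignment 4
window at 0 (size 2, align 2) → ends 2
dst at 2 (size 12, align 2) → ends 14
within Info: height at 2
2 + 2 = 4

4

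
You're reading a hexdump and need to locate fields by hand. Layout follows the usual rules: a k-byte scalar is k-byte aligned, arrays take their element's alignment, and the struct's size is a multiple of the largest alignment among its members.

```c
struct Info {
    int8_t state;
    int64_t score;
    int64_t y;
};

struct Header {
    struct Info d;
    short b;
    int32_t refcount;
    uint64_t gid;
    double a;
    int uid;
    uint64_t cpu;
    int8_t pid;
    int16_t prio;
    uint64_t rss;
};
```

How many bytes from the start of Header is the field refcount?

28

Info: @0: state [1B, align 1] → 1; +7 pad (align 8); @8: score [8B, align 8] → 16; @16: y [8B, align 8] → 24; size 24, align 8
@0: d [24B, align 8] → 24
@24: b [2B, align 2] → 26
+2 pad (align 4)
@28: refcount [4B, align 4] → 32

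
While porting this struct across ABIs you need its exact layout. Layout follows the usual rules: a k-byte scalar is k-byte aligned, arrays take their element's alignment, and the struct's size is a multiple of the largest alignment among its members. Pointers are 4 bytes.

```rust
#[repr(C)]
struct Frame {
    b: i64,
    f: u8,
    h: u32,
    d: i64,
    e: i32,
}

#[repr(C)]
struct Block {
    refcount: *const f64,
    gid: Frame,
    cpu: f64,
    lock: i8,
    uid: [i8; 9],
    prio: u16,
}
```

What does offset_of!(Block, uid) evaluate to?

Frame: 0..8  b  (8B, 8-aligned); 8..9  f  (1B, 1-aligned); 9..12  -- padding (3B); 12..16  h  (4B, 4-aligned); 16..24  d  (8B, 8-aligned); 24..28  e  (4B, 4-aligned); 28..32  -- tail padding (4B); sizeof = 32, alignof = 8
0..4  refcount  (4B, 4-aligned)
4..8  -- padding (4B)
8..40  gid  (32B, 8-aligned)
40..48  cpu  (8B, 8-aligned)
48..49  lock  (1B, 1-aligned)
49..58  uid  (9B, 1-aligned)

49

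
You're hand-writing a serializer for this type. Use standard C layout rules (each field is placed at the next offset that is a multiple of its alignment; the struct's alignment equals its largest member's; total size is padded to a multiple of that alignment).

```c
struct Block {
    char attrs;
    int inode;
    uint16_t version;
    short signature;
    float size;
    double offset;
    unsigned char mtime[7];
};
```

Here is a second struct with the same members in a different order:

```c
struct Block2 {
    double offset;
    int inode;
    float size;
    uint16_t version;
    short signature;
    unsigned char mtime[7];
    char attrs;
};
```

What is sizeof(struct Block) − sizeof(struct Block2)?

0

0..1  attrs  (1B, 1-aligned)
1..4  -- padding (3B)
4..8  inode  (4B, 4-aligned)
8..10  version  (2B, 2-aligned)
10..12  signature  (2B, 2-aligned)
12..16  size  (4B, 4-aligned)
16..24  offset  (8B, 8-aligned)
24..31  mtime  (7B, 1-aligned)
31..32  -- tail padding (1B)
sizeof = 32, alignof = 8
— Block2 —
0..8  offset  (8B, 8-aligned)
8..12  inode  (4B, 4-aligned)
12..16  size  (4B, 4-aligned)
16..18  version  (2B, 2-aligned)
18..20  signature  (2B, 2-aligned)
20..27  mtime  (7B, 1-aligned)
27..28  attrs  (1B, 1-aligned)
28..32  -- tail padding (4B)
sizeof = 32, alignof = 8
32 − 32 = 0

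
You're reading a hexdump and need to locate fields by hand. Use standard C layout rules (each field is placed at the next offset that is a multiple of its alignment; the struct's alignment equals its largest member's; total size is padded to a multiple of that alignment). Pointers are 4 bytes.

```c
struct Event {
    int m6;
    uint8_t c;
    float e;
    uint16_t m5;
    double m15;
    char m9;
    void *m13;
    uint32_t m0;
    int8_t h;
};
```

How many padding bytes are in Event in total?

m6 at 0 (size 4, align 4) → ends 4
c at 4 (size 1, align 1) → ends 5
pad 3 to align 4 for e
e at 8 (size 4, align 4) → ends 12
m5 at 12 (size 2, align 2) → ends 14
pad 2 to align 8 for m15
m15 at 16 (size 8, align 8) → ends 24
m9 at 24 (size 1, align 1) → ends 25
pad 3 to align 4 for m13
m13 at 28 (size 4, align 4) → ends 32
m0 at 32 (size 4, align 4) → ends 36
h at 36 (size 1, align 1) → ends 37
tail pad 3 to reach multiple of 8
total 40 bytes, alignment 8
data bytes 29, size 40 → padding 11

11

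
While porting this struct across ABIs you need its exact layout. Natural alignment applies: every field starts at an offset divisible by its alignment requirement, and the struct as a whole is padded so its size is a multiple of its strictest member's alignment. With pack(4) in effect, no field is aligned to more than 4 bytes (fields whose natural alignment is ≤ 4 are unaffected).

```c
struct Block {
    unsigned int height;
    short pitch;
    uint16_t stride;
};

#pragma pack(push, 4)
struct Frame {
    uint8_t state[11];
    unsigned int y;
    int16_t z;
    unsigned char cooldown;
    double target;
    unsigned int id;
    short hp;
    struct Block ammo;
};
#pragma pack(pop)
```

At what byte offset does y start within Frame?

Block: @0: height [4B, align 4] → 4; @4: pitch [2B, align 2] → 6; @6: stride [2B, align 2] → 8; size 8, align 4
@0: state [11B, align 1] → 11
+1 pad (align 4)
@12: y [4B, align 4] → 16

12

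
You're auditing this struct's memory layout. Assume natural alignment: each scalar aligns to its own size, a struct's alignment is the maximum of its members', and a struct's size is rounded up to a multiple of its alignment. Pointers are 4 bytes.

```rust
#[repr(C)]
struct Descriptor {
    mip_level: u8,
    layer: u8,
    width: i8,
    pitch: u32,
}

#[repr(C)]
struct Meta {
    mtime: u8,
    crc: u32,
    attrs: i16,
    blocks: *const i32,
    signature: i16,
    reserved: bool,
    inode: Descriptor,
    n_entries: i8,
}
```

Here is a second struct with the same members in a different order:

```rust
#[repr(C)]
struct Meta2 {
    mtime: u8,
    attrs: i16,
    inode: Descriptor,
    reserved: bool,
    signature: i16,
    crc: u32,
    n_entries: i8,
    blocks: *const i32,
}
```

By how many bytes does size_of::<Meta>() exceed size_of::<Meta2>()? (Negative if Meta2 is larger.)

Descriptor: 0..1  mip_level  (1B, 1-aligned); 1..2  layer  (1B, 1-aligned); 2..3  width  (1B, 1-aligned); 3..4  -- padding (1B); 4..8  pitch  (4B, 4-aligned); sizeof = 8, alignof = 4
0..1  mtime  (1B, 1-aligned)
1..4  -- padding (3B)
4..8  crc  (4B, 4-aligned)
8..10  attrs  (2B, 2-aligned)
10..12  -- padding (2B)
12..16  blocks  (4B, 4-aligned)
16..18  signature  (2B, 2-aligned)
18..19  reserved  (1B, 1-aligned)
19..20  -- padding (1B)
20..28  inode  (8B, 4-aligned)
28..29  n_entries  (1B, 1-aligned)
29..32  -- tail padding (3B)
sizeof = 32, alignof = 4
— Meta2 —
0..1  mtime  (1B, 1-aligned)
1..2  -- padding (1B)
2..4  attrs  (2B, 2-aligned)
4..12  inode  (8B, 4-aligned)
12..13  reserved  (1B, 1-aligned)
13..14  -- padding (1B)
14..16  signature  (2B, 2-aligned)
16..20  crc  (4B, 4-aligned)
20..21  n_entries  (1B, 1-aligned)
21..24  -- padding (3B)
24..28  blocks  (4B, 4-aligned)
sizeof = 28, alignof = 4
32 − 28 = 4

4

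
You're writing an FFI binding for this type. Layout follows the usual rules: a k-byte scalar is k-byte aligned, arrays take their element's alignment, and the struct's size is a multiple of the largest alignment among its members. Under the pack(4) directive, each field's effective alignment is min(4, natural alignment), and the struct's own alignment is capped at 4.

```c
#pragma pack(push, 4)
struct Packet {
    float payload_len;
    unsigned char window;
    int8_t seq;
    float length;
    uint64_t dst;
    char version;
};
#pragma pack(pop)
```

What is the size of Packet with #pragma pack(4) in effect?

24

@0: payload_len [4B, align 4] → 4
@4: window [1B, align 1] → 5
@5: seq [1B, align 1] → 6
+2 pad (align 4)
@8: length [4B, align 4] → 12
@12: dst [8B, align 4] → 20
@20: version [1B, align 1] → 21
+3 tail pad (align 4)
size 24, align 4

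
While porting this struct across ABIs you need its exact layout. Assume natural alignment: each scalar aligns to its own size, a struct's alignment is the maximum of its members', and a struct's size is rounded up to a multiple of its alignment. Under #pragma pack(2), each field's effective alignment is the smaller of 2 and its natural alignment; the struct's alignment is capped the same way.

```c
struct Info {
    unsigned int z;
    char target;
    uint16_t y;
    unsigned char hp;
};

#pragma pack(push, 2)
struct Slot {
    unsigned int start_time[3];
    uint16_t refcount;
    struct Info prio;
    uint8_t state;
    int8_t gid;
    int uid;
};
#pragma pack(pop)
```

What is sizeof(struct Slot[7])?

Info: @0: z [4B, align 4] → 4; @4: target [1B, align 1] → 5; +1 pad (align 2); @6: y [2B, align 2] → 8; @8: hp [1B, align 1] → 9; +3 tail pad (align 4); size 12, align 4
@0: start_time [12B, align 2] → 12
@12: refcount [2B, align 2] → 14
@14: prio [12B, align 2] → 26
@26: state [1B, align 1] → 27
@27: gid [1B, align 1] → 28
@28: uid [4B, align 2] → 32
size 32, align 2
array of 7: 7 × 32 = 224

224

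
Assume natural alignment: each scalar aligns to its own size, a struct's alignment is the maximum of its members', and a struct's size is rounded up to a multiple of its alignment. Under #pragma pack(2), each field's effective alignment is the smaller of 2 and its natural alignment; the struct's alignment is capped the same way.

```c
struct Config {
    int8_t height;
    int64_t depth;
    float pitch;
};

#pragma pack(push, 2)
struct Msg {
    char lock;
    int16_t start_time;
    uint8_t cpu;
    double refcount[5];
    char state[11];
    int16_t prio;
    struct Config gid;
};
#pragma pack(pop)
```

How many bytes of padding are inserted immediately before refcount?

Config: 0..1  height  (1B, 1-aligned); 1..8  -- padding (7B); 8..16  depth  (8B, 8-aligned); 16..20  pitch  (4B, 4-aligned); 20..24  -- tail padding (4B); sizeof = 24, alignof = 8
0..1  lock  (1B, 1-aligned)
1..2  -- padding (1B)
2..4  start_time  (2B, 2-aligned)
4..5  cpu  (1B, 1-aligned)
5..6  -- padding (1B)
6..46  refcount  (40B, 2-aligned)

1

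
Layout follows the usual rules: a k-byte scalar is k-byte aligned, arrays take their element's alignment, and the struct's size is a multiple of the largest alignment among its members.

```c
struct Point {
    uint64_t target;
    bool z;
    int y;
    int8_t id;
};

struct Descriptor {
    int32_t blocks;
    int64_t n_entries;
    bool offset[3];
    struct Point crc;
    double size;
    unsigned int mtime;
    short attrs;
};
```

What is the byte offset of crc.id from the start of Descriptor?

Point: @0: target [8B, align 8] → 8; @8: z [1B, align 1] → 9; +3 pad (align 4); @12: y [4B, align 4] → 16; @16: id [1B, align 1] → 17; +7 tail pad (align 8); size 24, align 8
@0: blocks [4B, align 4] → 4
+4 pad (align 8)
@8: n_entries [8B, align 8] → 16
@16: offset [3B, align 1] → 19
+5 pad (align 8)
@24: crc [24B, align 8] → 48
within Point: id at 16
24 + 16 = 40

40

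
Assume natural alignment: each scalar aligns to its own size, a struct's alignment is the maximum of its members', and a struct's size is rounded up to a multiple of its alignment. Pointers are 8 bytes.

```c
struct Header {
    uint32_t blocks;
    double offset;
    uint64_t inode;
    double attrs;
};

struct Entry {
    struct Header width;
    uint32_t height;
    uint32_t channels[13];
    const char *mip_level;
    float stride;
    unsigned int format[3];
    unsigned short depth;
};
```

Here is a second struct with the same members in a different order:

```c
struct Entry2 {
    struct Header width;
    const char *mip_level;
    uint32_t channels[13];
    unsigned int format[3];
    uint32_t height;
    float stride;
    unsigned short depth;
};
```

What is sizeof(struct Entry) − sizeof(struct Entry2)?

Header: 0..4  blocks  (4B, 4-aligned); 4..8  -- padding (4B); 8..16  offset  (8B, 8-aligned); 16..24  inode  (8B, 8-aligned); 24..32  attrs  (8B, 8-aligned); sizeof = 32, alignof = 8
0..32  width  (32B, 8-aligned)
32..36  height  (4B, 4-aligned)
36..88  channels  (52B, 4-aligned)
88..96  mip_level  (8B, 8-aligned)
96..100  stride  (4B, 4-aligned)
100..112  format  (12B, 4-aligned)
112..114  depth  (2B, 2-aligned)
114..120  -- tail padding (6B)
sizeof = 120, alignof = 8
— Entry2 —
0..32  width  (32B, 8-aligned)
32..40  mip_level  (8B, 8-aligned)
40..92  channels  (52B, 4-aligned)
92..104  format  (12B, 4-aligned)
104..108  height  (4B, 4-aligned)
108..112  stride  (4B, 4-aligned)
112..114  depth  (2B, 2-aligned)
114..120  -- tail padding (6B)
sizeof = 120, alignof = 8
120 − 120 = 0

0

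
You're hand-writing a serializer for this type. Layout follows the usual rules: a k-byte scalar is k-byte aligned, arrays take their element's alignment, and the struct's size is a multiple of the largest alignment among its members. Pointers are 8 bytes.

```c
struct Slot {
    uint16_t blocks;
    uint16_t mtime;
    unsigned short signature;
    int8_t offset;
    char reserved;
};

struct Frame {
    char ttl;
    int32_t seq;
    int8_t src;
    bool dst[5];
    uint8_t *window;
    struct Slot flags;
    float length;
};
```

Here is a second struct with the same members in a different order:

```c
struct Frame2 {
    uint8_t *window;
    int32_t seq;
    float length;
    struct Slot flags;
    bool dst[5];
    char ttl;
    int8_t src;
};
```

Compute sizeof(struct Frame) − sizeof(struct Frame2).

Slot: 0..2  blocks  (2B, 2-aligned); 2..4  mtime  (2B, 2-aligned); 4..6  signature  (2B, 2-aligned); 6..7  offset  (1B, 1-aligned); 7..8  reserved  (1B, 1-aligned); sizeof = 8, alignof = 2
0..1  ttl  (1B, 1-aligned)
1..4  -- padding (3B)
4..8  seq  (4B, 4-aligned)
8..9  src  (1B, 1-aligned)
9..14  dst  (5B, 1-aligned)
14..16  -- padding (2B)
16..24  window  (8B, 8-aligned)
24..32  flags  (8B, 2-aligned)
32..36  length  (4B, 4-aligned)
36..40  -- tail padding (4B)
sizeof = 40, alignof = 8
— Frame2 —
0..8  window  (8B, 8-aligned)
8..12  seq  (4B, 4-aligned)
12..16  length  (4B, 4-aligned)
16..24  flags  (8B, 2-aligned)
24..29  dst  (5B, 1-aligned)
29..30  ttl  (1B, 1-aligned)
30..31  src  (1B, 1-aligned)
31..32  -- tail padding (1B)
sizeof = 32, alignof = 8
40 − 32 = 8

8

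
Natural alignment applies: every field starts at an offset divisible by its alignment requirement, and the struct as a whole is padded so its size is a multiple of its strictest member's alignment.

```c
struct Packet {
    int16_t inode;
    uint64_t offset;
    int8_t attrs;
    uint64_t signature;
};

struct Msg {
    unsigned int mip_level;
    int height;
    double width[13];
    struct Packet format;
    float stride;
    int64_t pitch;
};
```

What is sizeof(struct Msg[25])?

Packet: @0: inode [2B, align 2] → 2; +6 pad (align 8); @8: offset [8B, align 8] → 16; @16: attrs [1B, align 1] → 17; +7 pad (align 8); @24: signature [8B, align 8] → 32; size 32, align 8
@0: mip_level [4B, align 4] → 4
@4: height [4B, align 4] → 8
@8: width [104B, align 8] → 112
@112: format [32B, align 8] → 144
@144: stride [4B, align 4] → 148
+4 pad (align 8)
@152: pitch [8B, align 8] → 160
size 160, align 8
array of 25: 25 × 160 = 4000

4000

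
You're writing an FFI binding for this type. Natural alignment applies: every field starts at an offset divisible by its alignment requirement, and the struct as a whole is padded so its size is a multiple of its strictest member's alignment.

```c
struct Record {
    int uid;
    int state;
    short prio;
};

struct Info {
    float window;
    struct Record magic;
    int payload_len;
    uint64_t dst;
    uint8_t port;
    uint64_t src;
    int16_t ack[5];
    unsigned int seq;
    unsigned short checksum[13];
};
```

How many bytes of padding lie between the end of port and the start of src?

Record: @0: uid [4B, align 4] → 4; @4: state [4B, align 4] → 8; @8: prio [2B, align 2] → 10; +2 tail pad (align 4); size 12, align 4
@0: window [4B, align 4] → 4
@4: magic [12B, align 4] → 16
@16: payload_len [4B, align 4] → 20
+4 pad (align 8)
@24: dst [8B, align 8] → 32
@32: port [1B, align 1] → 33
+7 pad (align 8)
@40: src [8B, align 8] → 48

7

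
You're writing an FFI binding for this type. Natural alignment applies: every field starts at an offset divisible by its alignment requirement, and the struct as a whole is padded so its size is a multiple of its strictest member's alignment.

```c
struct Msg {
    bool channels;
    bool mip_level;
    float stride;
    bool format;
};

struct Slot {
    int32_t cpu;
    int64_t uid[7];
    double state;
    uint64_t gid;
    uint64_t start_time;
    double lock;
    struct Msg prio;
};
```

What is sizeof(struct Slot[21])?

2352

Msg: channels at 0 (size 1, align 1) → ends 1; mip_level at 1 (size 1, align 1) → ends 2; pad 2 to align 4 for stride; stride at 4 (size 4, align 4) → ends 8; format at 8 (size 1, align 1) → ends 9; tail pad 3 to reach multiple of 4; total 12 bytes, alignment 4
cpu at 0 (size 4, align 4) → ends 4
pad 4 to align 8 for uid
uid at 8 (size 56, align 8) → ends 64
state at 64 (size 8, align 8) → ends 72
gid at 72 (size 8, align 8) → ends 80
start_time at 80 (size 8, align 8) → ends 88
lock at 88 (size 8, align 8) → ends 96
prio at 96 (size 12, align 4) → ends 108
tail pad 4 to reach multiple of 8
total 112 bytes, alignment 8
array of 21: 21 × 112 = 2352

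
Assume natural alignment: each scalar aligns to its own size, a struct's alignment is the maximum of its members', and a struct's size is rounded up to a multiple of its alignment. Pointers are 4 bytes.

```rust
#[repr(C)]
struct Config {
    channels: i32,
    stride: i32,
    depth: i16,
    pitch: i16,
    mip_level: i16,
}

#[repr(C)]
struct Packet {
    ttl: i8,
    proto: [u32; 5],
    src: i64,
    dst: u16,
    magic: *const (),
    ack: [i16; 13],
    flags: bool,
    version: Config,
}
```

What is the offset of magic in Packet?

36

Config: channels at 0 (size 4, align 4) → ends 4; stride at 4 (size 4, align 4) → ends 8; depth at 8 (size 2, align 2) → ends 10; pitch at 10 (size 2, align 2) → ends 12; mip_level at 12 (size 2, align 2) → ends 14; tail pad 2 to reach multiple of 4; total 16 bytes, alignment 4
ttl at 0 (size 1, align 1) → ends 1
pad 3 to align 4 for proto
proto at 4 (size 20, align 4) → ends 24
src at 24 (size 8, align 8) → ends 32
dst at 32 (size 2, align 2) → ends 34
pad 2 to align 4 for magic
magic at 36 (size 4, align 4) → ends 40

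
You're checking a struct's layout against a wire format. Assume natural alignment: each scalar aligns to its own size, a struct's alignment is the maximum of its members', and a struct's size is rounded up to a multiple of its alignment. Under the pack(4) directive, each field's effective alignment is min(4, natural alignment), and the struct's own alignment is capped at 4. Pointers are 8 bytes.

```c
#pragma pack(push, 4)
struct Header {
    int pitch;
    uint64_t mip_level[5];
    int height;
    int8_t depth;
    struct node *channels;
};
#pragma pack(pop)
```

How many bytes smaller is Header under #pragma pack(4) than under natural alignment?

4

natural layout:
  @0: pitch [4B, align 4] → 4
  +4 pad (align 8)
  @8: mip_level [40B, align 8] → 48
  @48: height [4B, align 4] → 52
  @52: depth [1B, align 1] → 53
  +3 pad (align 8)
  @56: channels [8B, align 8] → 64
  size 64, align 8
packed(4) layout:
  @0: pitch [4B, align 4] → 4
  @4: mip_level [40B, align 4] → 44
  @44: height [4B, align 4] → 48
  @48: depth [1B, align 1] → 49
  +3 pad (align 4)
  @52: channels [8B, align 4] → 60
  size 60, align 4
64 − 60 = 4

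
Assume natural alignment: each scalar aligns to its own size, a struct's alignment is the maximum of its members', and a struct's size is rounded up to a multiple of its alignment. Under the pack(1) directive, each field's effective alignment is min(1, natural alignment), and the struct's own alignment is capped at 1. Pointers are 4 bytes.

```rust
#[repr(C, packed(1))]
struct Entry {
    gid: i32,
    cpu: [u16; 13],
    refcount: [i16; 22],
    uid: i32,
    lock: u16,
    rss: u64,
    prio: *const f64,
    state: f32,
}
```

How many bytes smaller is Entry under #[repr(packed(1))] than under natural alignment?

natural layout:
  gid at 0 (size 4, align 4) → ends 4
  cpu at 4 (size 26, align 2) → ends 30
  refcount at 30 (size 44, align 2) → ends 74
  pad 2 to align 4 for uid
  uid at 76 (size 4, align 4) → ends 80
  lock at 80 (size 2, align 2) → ends 82
  pad 6 to align 8 for rss
  rss at 88 (size 8, align 8) → ends 96
  prio at 96 (size 4, align 4) → ends 100
  state at 100 (size 4, align 4) → ends 104
  total 104 bytes, alignment 8
packed(1) layout:
  gid at 0 (size 4, align 1) → ends 4
  cpu at 4 (size 26, align 1) → ends 30
  refcount at 30 (size 44, align 1) → ends 74
  uid at 74 (size 4, align 1) → ends 78
  lock at 78 (size 2, align 1) → ends 80
  rss at 80 (size 8, align 1) → ends 88
  prio at 88 (size 4, align 1) → ends 92
  state at 92 (size 4, align 1) → ends 96
  total 96 bytes, alignment 1
104 − 96 = 8

8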